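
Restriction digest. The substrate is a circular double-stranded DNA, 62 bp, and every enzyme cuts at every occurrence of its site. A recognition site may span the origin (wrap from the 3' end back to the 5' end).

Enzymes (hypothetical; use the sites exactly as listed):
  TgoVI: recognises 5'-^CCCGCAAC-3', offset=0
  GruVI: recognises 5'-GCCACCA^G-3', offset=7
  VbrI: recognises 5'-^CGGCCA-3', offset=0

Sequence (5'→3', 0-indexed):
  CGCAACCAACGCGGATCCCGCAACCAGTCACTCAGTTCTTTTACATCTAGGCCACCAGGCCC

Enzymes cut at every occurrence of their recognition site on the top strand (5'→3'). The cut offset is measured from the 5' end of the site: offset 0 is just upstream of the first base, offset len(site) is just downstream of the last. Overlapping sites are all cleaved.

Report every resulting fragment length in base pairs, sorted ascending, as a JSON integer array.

Site scan:
  TgoVI CCCGCAAC/0: at [16, 60] ⇒ [16, 60]
  GruVI GCCACCAG/7: at [50] ⇒ [57]
  VbrI (CGGCCA, off=0): no sites

Pooled cuts: [16, 57, 60]

Fragments:
  16→57: 41 bp
  57→60: 3 bp
  60→16 (wrap): 62-60+16 = 18 bp

[3,18,41]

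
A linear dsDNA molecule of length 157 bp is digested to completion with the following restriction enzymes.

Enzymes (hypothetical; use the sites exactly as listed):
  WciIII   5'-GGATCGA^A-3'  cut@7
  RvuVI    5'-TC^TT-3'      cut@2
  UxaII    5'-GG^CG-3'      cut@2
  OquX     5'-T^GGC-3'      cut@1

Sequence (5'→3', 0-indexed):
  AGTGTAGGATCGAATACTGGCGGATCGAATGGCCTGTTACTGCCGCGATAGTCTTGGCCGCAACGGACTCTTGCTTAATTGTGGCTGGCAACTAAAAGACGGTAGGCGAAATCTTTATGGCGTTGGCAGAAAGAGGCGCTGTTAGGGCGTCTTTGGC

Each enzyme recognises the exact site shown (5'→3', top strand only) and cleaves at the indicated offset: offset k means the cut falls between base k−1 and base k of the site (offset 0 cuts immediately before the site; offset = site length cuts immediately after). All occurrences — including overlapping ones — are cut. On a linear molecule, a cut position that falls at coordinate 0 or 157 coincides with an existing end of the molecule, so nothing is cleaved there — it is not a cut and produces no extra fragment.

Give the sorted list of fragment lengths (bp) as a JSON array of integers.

Site scan:
  WciIII GGATCGAA/7: at [6, 21] ⇒ [13, 28]
  RvuVI TCTT/2: at [51, 68, 111, 149] ⇒ [53, 70, 113, 151]
  UxaII GGCG/2: at [18, 104, 118, 134, 145] ⇒ [20, 106, 120, 136, 147]
  OquX TGGC/1: at [17, 29, 54, 81, 85, 117, 123, 153] ⇒ [18, 30, 55, 82, 86, 118, 124, 154]

All cut coordinates (distinct, sorted): [13, 18, 20, 28, 30, 53, 55, 70, 82, 86, 106, 113, 118, 120, 124, 136, 147, 151, 154]

Fragments:
  [0,13): 13 bp
  [13,18): 5 bp
  [18,20): 2 bp
  [20,28): 8 bp
  [28,30): 2 bp
  [30,53): 23 bp
  [53,55): 2 bp
  [55,70): 15 bp
  [70,82): 12 bp
  [82,86): 4 bp
  [86,106): 20 bp
  [106,113): 7 bp
  [113,118): 5 bp
  [118,120): 2 bp
  [120,124): 4 bp
  [124,136): 12 bp
  [136,147): 11 bp
  [147,151): 4 bp
  [151,154): 3 bp
  [154,157): 3 bp

[2,2,2,2,3,3,4,4,4,5,5,7,8,11,12,12,13,15,20,23]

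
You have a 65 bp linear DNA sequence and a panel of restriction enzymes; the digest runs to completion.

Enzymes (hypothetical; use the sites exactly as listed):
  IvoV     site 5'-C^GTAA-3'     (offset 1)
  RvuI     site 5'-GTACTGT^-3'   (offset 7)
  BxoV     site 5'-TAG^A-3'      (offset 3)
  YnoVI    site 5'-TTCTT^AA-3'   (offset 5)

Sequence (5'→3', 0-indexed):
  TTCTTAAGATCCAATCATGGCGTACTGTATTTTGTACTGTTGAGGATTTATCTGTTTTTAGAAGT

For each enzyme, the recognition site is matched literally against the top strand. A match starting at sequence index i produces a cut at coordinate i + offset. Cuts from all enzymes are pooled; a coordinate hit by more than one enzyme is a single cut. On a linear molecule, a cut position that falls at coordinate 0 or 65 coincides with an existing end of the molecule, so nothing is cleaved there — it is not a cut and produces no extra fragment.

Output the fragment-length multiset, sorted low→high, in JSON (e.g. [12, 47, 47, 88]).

[4,5,12,21,23]

Site scan:
  IvoV (CGTAA, off=1): no sites
  RvuI GTACTGT/7: at [21, 33] ⇒ [28, 40]
  BxoV TAGA/3: at [58] ⇒ [61]
  YnoVI TTCTTAA/5: at [0] ⇒ [5]

All cut coordinates (distinct, sorted): [5, 28, 40, 61]

Fragment lengths:
  [0,5): 5 bp
  [5,28): 23 bp
  [28,40): 12 bp
  [40,61): 21 bp
  [61,65): 4 bp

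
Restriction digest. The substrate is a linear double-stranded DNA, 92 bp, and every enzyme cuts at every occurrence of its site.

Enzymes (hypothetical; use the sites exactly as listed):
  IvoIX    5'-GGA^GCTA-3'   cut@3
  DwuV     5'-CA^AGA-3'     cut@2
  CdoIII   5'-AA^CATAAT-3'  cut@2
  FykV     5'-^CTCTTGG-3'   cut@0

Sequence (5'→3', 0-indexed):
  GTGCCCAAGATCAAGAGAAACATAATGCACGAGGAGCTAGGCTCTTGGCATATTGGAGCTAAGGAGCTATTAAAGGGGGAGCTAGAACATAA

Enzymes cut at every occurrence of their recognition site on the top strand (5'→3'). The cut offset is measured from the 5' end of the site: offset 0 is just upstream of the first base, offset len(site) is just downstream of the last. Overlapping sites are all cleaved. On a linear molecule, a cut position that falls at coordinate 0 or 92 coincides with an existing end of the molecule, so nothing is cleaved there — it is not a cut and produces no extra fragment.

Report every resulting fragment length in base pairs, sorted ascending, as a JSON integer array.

[6,6,7,7,8,12,15,15,16]

Per-enzyme occurrences:
  IvoIX (GGAGCTA, off=3): starts [32, 54, 62, 77] → cuts [35, 57, 65, 80]
  DwuV (CAAGA, off=2): starts [5, 11] → cuts [7, 13]
  CdoIII (AACATAAT, off=2): starts [18] → cuts [20]
  FykV (CTCTTGG, off=0): starts [41] → cuts [41]

All cut coordinates (distinct, sorted): [7, 13, 20, 35, 41, 57, 65, 80]

Fragment lengths:
  [0,7): 7 bp
  [7,13): 6 bp
  [13,20): 7 bp
  [20,35): 15 bp
  [35,41): 6 bp
  [41,57): 16 bp
  [57,65): 8 bp
  [65,80): 15 bp
  [80,92): 12 bp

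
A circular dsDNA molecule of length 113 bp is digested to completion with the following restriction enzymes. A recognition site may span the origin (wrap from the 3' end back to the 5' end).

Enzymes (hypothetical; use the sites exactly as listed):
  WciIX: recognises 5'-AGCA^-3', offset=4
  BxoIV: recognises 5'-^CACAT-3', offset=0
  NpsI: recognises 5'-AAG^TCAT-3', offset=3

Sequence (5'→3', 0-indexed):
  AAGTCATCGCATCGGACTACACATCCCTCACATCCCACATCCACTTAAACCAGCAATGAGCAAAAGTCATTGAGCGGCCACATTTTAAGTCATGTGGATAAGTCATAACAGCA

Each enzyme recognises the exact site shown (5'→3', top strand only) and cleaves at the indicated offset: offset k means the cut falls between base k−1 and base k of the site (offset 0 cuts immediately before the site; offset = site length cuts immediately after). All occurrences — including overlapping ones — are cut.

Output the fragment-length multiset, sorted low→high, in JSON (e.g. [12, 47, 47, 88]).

[3,4,7,7,9,11,11,12,13,16,20]

Scan for sites:
  WciIX AGCA/4: at [51, 58, 109] ⇒ [0, 55, 62]
  BxoIV CACAT/0: at [19, 28, 35, 78] ⇒ [19, 28, 35, 78]
  NpsI AAGTCAT/3: at [0, 63, 86, 99] ⇒ [3, 66, 89, 102]

All cut coordinates (distinct, sorted): [0, 3, 19, 28, 35, 55, 62, 66, 78, 89, 102]

Fragments:
  0→3: 3 bp
  3→19: 16 bp
  19→28: 9 bp
  28→35: 7 bp
  35→55: 20 bp
  55→62: 7 bp
  62→66: 4 bp
  66→78: 12 bp
  78→89: 11 bp
  89→102: 13 bp
  102→0 (wrap): 113-102+0 = 11 bp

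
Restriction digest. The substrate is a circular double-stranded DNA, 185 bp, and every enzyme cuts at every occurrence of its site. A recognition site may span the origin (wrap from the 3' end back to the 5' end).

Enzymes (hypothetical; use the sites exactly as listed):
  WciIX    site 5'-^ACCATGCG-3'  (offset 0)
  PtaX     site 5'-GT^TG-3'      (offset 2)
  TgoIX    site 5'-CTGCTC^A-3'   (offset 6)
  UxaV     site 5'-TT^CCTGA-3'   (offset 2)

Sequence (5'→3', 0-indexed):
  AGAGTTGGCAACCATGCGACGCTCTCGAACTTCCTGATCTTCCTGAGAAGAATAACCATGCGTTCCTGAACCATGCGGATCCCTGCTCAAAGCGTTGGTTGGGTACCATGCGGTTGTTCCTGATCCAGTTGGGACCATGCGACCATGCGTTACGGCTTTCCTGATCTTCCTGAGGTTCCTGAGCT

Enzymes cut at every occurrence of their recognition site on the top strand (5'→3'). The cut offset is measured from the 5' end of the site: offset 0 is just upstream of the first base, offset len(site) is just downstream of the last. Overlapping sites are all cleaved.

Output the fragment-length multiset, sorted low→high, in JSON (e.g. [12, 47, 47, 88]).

Site scan:
  WciIX (ACCATGCG, off=0): starts [10, 54, 69, 104, 133, 141] → cuts [10, 54, 69, 104, 133, 141]
  PtaX (GTTG, off=2): starts [3, 93, 97, 112, 127] → cuts [5, 95, 99, 114, 129]
  TgoIX (CTGCTCA, off=6): starts [82] → cuts [88]
  UxaV (TTCCTGA, off=2): starts [30, 39, 62, 116, 157, 166, 175] → cuts [32, 41, 64, 118, 159, 168, 177]

All cut coordinates (distinct, sorted): [5, 10, 32, 41, 54, 64, 69, 88, 95, 99, 104, 114, 118, 129, 133, 141, 159, 168, 177]

Fragment lengths:
  5→10: 5 bp
  10→32: 22 bp
  32→41: 9 bp
  41→54: 13 bp
  54→64: 10 bp
  64→69: 5 bp
  69→88: 19 bp
  88→95: 7 bp
  95→99: 4 bp
  99→104: 5 bp
  104→114: 10 bp
  114→118: 4 bp
  118→129: 11 bp
  129→133: 4 bp
  133→141: 8 bp
  141→159: 18 bp
  159→168: 9 bp
  168→177: 9 bp
  177→5 (wrap): 185-177+5 = 13 bp

[4,4,4,5,5,5,7,8,9,9,9,10,10,11,13,13,18,19,22]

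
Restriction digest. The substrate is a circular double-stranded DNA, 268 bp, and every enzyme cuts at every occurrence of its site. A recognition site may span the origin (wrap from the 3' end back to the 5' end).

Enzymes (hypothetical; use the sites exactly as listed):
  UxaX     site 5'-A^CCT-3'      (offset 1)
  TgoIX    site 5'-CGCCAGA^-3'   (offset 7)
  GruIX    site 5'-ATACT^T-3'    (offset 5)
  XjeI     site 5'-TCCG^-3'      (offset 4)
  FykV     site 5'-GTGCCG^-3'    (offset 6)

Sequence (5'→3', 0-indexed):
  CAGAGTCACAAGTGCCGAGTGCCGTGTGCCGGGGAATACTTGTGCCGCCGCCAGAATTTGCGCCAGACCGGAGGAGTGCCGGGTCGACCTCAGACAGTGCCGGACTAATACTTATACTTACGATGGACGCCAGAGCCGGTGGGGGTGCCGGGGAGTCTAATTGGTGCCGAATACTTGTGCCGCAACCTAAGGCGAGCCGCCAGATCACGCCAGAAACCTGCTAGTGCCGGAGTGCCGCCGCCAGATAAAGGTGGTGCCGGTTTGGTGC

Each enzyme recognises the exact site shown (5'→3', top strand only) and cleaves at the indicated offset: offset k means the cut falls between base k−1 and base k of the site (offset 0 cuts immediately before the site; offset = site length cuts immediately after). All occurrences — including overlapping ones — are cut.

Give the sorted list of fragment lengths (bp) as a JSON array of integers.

[2,3,6,6,6,7,7,7,7,8,8,8,9,10,10,12,13,14,14,15,16,16,19,19,26]

Scan for sites:
  UxaX ACCT/1: at [86, 184, 215] ⇒ [87, 185, 216]
  TgoIX CGCCAGA/7: at [48, 60, 127, 197, 207, 238] ⇒ [55, 67, 134, 204, 214, 245]
  GruIX ATACTT/5: at [35, 107, 113, 170] ⇒ [40, 112, 118, 175]
  XjeI (TCCG, off=4): no sites
  FykV GTGCCG/6: at [11, 18, 25, 41, 75, 96, 144, 163, 176, 223, 231, 253] ⇒ [17, 24, 31, 47, 81, 102, 150, 169, 182, 229, 237, 259]

All cut coordinates (distinct, sorted): [17, 24, 31, 40, 47, 55, 67, 81, 87, 102, 112, 118, 134, 150, 169, 175, 182, 185, 204, 214, 216, 229, 237, 245, 259]

Fragment lengths:
  17→24: 7 bp
  24→31: 7 bp
  31→40: 9 bp
  40→47: 7 bp
  47→55: 8 bp
  55→67: 12 bp
  67→81: 14 bp
  81→87: 6 bp
  87→102: 15 bp
  102→112: 10 bp
  112→118: 6 bp
  118→134: 16 bp
  134→150: 16 bp
  150→169: 19 bp
  169→175: 6 bp
  175→182: 7 bp
  182→185: 3 bp
  185→204: 19 bp
  204→214: 10 bp
  214→216: 2 bp
  216→229: 13 bp
  229→237: 8 bp
  237→245: 8 bp
  245→259: 14 bp
  259→17 (wrap): 268-259+17 = 26 bp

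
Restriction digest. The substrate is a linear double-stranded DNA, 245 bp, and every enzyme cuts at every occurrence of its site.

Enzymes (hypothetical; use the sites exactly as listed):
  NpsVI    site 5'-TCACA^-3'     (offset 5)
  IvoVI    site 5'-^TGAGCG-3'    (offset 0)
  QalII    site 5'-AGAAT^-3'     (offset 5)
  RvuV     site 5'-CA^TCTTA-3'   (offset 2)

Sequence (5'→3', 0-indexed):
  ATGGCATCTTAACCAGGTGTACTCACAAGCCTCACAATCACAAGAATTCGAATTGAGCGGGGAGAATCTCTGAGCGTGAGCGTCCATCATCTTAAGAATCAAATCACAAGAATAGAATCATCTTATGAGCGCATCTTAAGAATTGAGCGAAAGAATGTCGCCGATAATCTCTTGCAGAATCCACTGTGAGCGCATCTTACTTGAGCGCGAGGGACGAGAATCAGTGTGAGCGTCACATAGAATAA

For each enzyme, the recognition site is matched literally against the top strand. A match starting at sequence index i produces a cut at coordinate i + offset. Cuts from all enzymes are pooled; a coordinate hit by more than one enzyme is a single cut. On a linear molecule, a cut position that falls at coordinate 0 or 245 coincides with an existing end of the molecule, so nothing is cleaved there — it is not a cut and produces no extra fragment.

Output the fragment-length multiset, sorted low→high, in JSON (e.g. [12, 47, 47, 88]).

[2,2,3,5,5,5,5,5,6,6,6,6,6,6,7,8,8,9,9,10,10,11,13,13,14,20,21,24]

Per-enzyme occurrences:
  NpsVI TCACA/5: at [22, 31, 37, 103, 232] ⇒ [27, 36, 42, 108, 237]
  IvoVI TGAGCG/0: at [53, 70, 76, 125, 143, 186, 201, 226] ⇒ [53, 70, 76, 125, 143, 186, 201, 226]
  QalII AGAAT/5: at [42, 62, 94, 108, 113, 138, 151, 175, 216, 238] ⇒ [47, 67, 99, 113, 118, 143, 156, 180, 221, 243]
  RvuV CATCTTA/2: at [4, 87, 118, 131, 192] ⇒ [6, 89, 120, 133, 194]

All cut coordinates (distinct, sorted): [6, 27, 36, 42, 47, 53, 67, 70, 76, 89, 99, 108, 113, 118, 120, 125, 133, 143, 156, 180, 186, 194, 201, 221, 226, 237, 243]

Fragments:
  [0,6): 6 bp
  [6,27): 21 bp
  [27,36): 9 bp
  [36,42): 6 bp
  [42,47): 5 bp
  [47,53): 6 bp
  [53,67): 14 bp
  [67,70): 3 bp
  [70,76): 6 bp
  [76,89): 13 bp
  [89,99): 10 bp
  [99,108): 9 bp
  [108,113): 5 bp
  [113,118): 5 bp
  [118,120): 2 bp
  [120,125): 5 bp
  [125,133): 8 bp
  [133,143): 10 bp
  [143,156): 13 bp
  [156,180): 24 bp
  [180,186): 6 bp
  [186,194): 8 bp
  [194,201): 7 bp
  [201,221): 20 bp
  [221,226): 5 bp
  [226,237): 11 bp
  [237,243): 6 bp
  [243,245): 2 bp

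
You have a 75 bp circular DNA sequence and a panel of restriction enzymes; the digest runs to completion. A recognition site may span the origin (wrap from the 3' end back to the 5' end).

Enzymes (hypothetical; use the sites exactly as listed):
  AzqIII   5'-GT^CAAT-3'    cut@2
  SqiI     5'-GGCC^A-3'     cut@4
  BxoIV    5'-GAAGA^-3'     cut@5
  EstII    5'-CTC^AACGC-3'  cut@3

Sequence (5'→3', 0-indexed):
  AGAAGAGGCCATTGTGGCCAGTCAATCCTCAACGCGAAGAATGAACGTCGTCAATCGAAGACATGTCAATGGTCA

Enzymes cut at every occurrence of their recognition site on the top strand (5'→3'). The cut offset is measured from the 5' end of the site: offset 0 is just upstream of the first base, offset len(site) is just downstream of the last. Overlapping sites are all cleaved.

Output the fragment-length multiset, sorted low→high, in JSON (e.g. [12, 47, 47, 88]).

[3,4,5,8,9,10,10,11,15]

Per-enzyme occurrences:
  AzqIII (GTCAAT, off=2): starts [20, 49, 64] → cuts [22, 51, 66]
  SqiI (GGCCA, off=4): starts [6, 15] → cuts [10, 19]
  BxoIV (GAAGA, off=5): starts [1, 35, 56] → cuts [6, 40, 61]
  EstII (CTCAACGC, off=3): starts [27] → cuts [30]

All cut coordinates (distinct, sorted): [6, 10, 19, 22, 30, 40, 51, 61, 66]

Fragments:
  6→10: 4 bp
  10→19: 9 bp
  19→22: 3 bp
  22→30: 8 bp
  30→40: 10 bp
  40→51: 11 bp
  51→61: 10 bp
  61→66: 5 bp
  66→6 (wrap): 75-66+6 = 15 bp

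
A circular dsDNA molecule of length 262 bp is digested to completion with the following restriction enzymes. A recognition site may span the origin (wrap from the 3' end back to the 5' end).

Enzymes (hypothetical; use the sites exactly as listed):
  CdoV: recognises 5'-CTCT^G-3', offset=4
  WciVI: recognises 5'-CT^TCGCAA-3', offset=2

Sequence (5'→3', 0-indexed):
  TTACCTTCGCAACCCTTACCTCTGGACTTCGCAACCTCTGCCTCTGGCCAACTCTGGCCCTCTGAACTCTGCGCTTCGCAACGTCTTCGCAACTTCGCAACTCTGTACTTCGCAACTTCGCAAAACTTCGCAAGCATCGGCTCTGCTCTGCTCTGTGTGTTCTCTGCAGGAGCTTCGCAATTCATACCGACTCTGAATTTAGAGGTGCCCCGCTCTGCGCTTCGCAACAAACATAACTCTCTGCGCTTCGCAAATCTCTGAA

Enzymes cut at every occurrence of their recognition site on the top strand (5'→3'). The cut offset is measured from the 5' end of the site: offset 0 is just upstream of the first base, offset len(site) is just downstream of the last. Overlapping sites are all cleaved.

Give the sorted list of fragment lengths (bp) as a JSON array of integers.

[5,5,5,5,5,5,5,6,7,8,8,8,9,9,10,10,10,11,11,11,12,17,17,20,21,22]

Site scan:
  CdoV CTCTG/4: at [19, 35, 41, 51, 59, 66, 100, 140, 145, 150, 161, 190, 212, 238, 255] ⇒ [23, 39, 45, 55, 63, 70, 104, 144, 149, 154, 165, 194, 216, 242, 259]
  WciVI CTTCGCAA/2: at [4, 26, 73, 84, 92, 107, 115, 125, 172, 219, 245] ⇒ [6, 28, 75, 86, 94, 109, 117, 127, 174, 221, 247]

Pooled cuts: [6, 23, 28, 39, 45, 55, 63, 70, 75, 86, 94, 104, 109, 117, 127, 144, 149, 154, 165, 174, 194, 216, 221, 242, 247, 259]

Fragments:
  6→23: 17 bp
  23→28: 5 bp
  28→39: 11 bp
  39→45: 6 bp
  45→55: 10 bp
  55→63: 8 bp
  63→70: 7 bp
  70→75: 5 bp
  75→86: 11 bp
  86→94: 8 bp
  94→104: 10 bp
  104→109: 5 bp
  109→117: 8 bp
  117→127: 10 bp
  127→144: 17 bp
  144→149: 5 bp
  149→154: 5 bp
  154→165: 11 bp
  165→174: 9 bp
  174→194: 20 bp
  194→216: 22 bp
  216→221: 5 bp
  221→242: 21 bp
  242→247: 5 bp
  247→259: 12 bp
  259→6 (wrap): 262-259+6 = 9 bp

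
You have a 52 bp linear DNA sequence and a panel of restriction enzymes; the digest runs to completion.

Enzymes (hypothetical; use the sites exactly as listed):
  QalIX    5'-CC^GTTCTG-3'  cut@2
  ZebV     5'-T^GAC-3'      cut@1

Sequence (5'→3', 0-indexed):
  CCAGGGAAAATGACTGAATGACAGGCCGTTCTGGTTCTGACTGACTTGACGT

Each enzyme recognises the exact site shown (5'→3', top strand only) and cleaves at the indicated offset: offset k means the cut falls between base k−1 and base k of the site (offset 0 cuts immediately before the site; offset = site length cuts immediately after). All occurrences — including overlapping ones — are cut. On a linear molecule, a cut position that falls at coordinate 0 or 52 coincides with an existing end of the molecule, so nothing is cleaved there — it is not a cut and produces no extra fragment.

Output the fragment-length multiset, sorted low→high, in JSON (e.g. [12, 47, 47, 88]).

Site scan:
  QalIX CCGTTCTG/2: at [25] ⇒ [27]
  ZebV TGAC/1: at [10, 18, 37, 41, 46] ⇒ [11, 19, 38, 42, 47]

Pooled cuts: [11, 19, 27, 38, 42, 47]

Fragments:
  [0,11): 11 bp
  [11,19): 8 bp
  [19,27): 8 bp
  [27,38): 11 bp
  [38,42): 4 bp
  [42,47): 5 bp
  [47,52): 5 bp

[4,5,5,8,8,11,11]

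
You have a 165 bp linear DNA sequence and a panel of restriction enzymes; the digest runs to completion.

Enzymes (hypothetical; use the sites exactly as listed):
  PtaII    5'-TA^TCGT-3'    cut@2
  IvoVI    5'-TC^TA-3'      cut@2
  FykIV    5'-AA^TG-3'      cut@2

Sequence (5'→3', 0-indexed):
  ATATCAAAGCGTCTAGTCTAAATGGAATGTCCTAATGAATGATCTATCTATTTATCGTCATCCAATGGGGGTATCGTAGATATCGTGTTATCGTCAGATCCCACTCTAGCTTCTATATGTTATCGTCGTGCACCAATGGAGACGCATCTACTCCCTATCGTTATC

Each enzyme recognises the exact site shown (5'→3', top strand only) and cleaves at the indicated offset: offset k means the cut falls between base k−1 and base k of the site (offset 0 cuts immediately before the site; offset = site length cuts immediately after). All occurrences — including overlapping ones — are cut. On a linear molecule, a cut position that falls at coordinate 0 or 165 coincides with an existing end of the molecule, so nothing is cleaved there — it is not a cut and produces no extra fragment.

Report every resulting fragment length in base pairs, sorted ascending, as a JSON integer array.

Per-enzyme occurrences:
  PtaII TATCGT/2: at [52, 71, 80, 88, 120, 155] ⇒ [54, 73, 82, 90, 122, 157]
  IvoVI TCTA/2: at [11, 16, 42, 46, 104, 111, 146] ⇒ [13, 18, 44, 48, 106, 113, 148]
  FykIV AATG/2: at [20, 25, 33, 37, 63, 134] ⇒ [22, 27, 35, 39, 65, 136]

All cut coordinates (distinct, sorted): [13, 18, 22, 27, 35, 39, 44, 48, 54, 65, 73, 82, 90, 106, 113, 122, 136, 148, 157]

Fragment lengths:
  [0,13): 13 bp
  [13,18): 5 bp
  [18,22): 4 bp
  [22,27): 5 bp
  [27,35): 8 bp
  [35,39): 4 bp
  [39,44): 5 bp
  [44,48): 4 bp
  [48,54): 6 bp
  [54,65): 11 bp
  [65,73): 8 bp
  [73,82): 9 bp
  [82,90): 8 bp
  [90,106): 16 bp
  [106,113): 7 bp
  [113,122): 9 bp
  [122,136): 14 bp
  [136,148): 12 bp
  [148,157): 9 bp
  [157,165): 8 bp

[4,4,4,5,5,5,6,7,8,8,8,8,9,9,9,11,12,13,14,16]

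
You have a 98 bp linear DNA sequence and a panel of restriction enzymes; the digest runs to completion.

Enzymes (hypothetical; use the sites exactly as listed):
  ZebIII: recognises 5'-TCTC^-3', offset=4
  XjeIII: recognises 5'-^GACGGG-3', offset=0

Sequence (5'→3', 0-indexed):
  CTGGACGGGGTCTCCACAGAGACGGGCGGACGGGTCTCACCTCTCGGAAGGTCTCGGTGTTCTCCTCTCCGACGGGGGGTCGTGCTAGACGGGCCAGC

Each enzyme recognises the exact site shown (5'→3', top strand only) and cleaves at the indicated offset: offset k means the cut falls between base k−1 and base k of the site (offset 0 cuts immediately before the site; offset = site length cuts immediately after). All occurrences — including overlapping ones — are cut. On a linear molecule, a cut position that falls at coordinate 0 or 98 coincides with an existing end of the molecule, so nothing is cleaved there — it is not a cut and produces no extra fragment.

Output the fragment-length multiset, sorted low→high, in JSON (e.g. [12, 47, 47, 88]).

Per-enzyme occurrences:
  ZebIII TCTC/4: at [10, 34, 41, 51, 60, 65] ⇒ [14, 38, 45, 55, 64, 69]
  XjeIII GACGGG/0: at [3, 20, 28, 70, 87] ⇒ [3, 20, 28, 70, 87]

All cut coordinates (distinct, sorted): [3, 14, 20, 28, 38, 45, 55, 64, 69, 70, 87]

Fragments:
  [0,3): 3 bp
  [3,14): 11 bp
  [14,20): 6 bp
  [20,28): 8 bp
  [28,38): 10 bp
  [38,45): 7 bp
  [45,55): 10 bp
  [55,64): 9 bp
  [64,69): 5 bp
  [69,70): 1 bp
  [70,87): 17 bp
  [87,98): 11 bp

[1,3,5,6,7,8,9,10,10,11,11,17]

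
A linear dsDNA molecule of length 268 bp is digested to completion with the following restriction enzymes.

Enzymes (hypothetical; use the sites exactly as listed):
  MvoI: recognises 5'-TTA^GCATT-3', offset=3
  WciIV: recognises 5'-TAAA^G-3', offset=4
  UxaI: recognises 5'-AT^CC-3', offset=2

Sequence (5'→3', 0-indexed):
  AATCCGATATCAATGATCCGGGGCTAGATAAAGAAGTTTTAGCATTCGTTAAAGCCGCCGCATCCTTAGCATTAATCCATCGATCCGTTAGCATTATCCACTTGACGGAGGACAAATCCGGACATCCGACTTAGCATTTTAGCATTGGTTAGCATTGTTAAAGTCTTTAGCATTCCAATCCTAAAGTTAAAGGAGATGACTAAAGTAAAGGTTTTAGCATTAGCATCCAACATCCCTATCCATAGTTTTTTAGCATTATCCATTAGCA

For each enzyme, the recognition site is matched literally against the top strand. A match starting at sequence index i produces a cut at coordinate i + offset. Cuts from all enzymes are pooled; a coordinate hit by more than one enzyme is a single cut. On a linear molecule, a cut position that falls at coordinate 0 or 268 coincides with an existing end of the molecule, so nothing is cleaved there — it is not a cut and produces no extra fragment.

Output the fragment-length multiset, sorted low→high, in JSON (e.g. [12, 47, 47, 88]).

Site scan:
  MvoI (TTAGCATT, off=3): starts [38, 65, 87, 130, 138, 148, 166, 213, 249] → cuts [41, 68, 90, 133, 141, 151, 169, 216, 252]
  WciIV (TAAAG, off=4): starts [28, 49, 158, 181, 187, 200, 205] → cuts [32, 53, 162, 185, 191, 204, 209]
  UxaI (ATCC, off=2): starts [1, 15, 61, 74, 82, 95, 115, 123, 177, 224, 231, 237, 257] → cuts [3, 17, 63, 76, 84, 97, 117, 125, 179, 226, 233, 239, 259]

All cut coordinates (distinct, sorted): [3, 17, 32, 41, 53, 63, 68, 76, 84, 90, 97, 117, 125, 133, 141, 151, 162, 169, 179, 185, 191, 204, 209, 216, 226, 233, 239, 252, 259]

Fragments:
  [0,3): 3 bp
  [3,17): 14 bp
  [17,32): 15 bp
  [32,41): 9 bp
  [41,53): 12 bp
  [53,63): 10 bp
  [63,68): 5 bp
  [68,76): 8 bp
  [76,84): 8 bp
  [84,90): 6 bp
  [90,97): 7 bp
  [97,117): 20 bp
  [117,125): 8 bp
  [125,133): 8 bp
  [133,141): 8 bp
  [141,151): 10 bp
  [151,162): 11 bp
  [162,169): 7 bp
  [169,179): 10 bp
  [179,185): 6 bp
  [185,191): 6 bp
  [191,204): 13 bp
  [204,209): 5 bp
  [209,216): 7 bp
  [216,226): 10 bp
  [226,233): 7 bp
  [233,239): 6 bp
  [239,252): 13 bp
  [252,259): 7 bp
  [259,268): 9 bp

[3,5,5,6,6,6,6,7,7,7,7,7,8,8,8,8,8,9,9,10,10,10,10,11,12,13,13,14,15,20]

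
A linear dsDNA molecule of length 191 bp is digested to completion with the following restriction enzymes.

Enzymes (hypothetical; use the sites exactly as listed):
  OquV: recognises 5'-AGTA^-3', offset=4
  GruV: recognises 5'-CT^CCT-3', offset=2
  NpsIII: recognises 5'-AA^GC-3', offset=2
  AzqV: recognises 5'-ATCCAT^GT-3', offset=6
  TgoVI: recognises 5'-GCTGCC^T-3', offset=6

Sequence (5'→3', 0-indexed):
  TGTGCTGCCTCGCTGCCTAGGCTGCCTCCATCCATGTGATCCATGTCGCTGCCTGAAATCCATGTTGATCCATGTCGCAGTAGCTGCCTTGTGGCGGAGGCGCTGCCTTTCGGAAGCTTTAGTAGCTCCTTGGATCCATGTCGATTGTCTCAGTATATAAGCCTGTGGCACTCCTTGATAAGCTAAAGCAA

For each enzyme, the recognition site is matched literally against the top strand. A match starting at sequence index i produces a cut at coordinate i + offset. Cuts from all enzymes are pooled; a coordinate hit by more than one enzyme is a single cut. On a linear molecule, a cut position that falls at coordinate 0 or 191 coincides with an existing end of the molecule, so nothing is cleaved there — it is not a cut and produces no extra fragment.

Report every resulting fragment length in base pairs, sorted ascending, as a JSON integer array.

Per-enzyme occurrences:
  OquV (AGTA, off=4): starts [78, 120, 151] → cuts [82, 124, 155]
  GruV (CTCCT, off=2): starts [125, 170] → cuts [127, 172]
  NpsIII (AAGC, off=2): starts [113, 158, 179, 185] → cuts [115, 160, 181, 187]
  AzqV (ATCCATGT, off=6): starts [29, 38, 57, 67, 133] → cuts [35, 44, 63, 73, 139]
  TgoVI (GCTGCCT, off=6): starts [3, 11, 20, 47, 82, 101] → cuts [9, 17, 26, 53, 88, 107]

All cut coordinates (distinct, sorted): [9, 17, 26, 35, 44, 53, 63, 73, 82, 88, 107, 115, 124, 127, 139, 155, 160, 172, 181, 187]

Fragments:
  [0,9): 9 bp
  [9,17): 8 bp
  [17,26): 9 bp
  [26,35): 9 bp
  [35,44): 9 bp
  [44,53): 9 bp
  [53,63): 10 bp
  [63,73): 10 bp
  [73,82): 9 bp
  [82,88): 6 bp
  [88,107): 19 bp
  [107,115): 8 bp
  [115,124): 9 bp
  [124,127): 3 bp
  [127,139): 12 bp
  [139,155): 16 bp
  [155,160): 5 bp
  [160,172): 12 bp
  [172,181): 9 bp
  [181,187): 6 bp
  [187,191): 4 bp

[3,4,5,6,6,8,8,9,9,9,9,9,9,9,9,10,10,12,12,16,19]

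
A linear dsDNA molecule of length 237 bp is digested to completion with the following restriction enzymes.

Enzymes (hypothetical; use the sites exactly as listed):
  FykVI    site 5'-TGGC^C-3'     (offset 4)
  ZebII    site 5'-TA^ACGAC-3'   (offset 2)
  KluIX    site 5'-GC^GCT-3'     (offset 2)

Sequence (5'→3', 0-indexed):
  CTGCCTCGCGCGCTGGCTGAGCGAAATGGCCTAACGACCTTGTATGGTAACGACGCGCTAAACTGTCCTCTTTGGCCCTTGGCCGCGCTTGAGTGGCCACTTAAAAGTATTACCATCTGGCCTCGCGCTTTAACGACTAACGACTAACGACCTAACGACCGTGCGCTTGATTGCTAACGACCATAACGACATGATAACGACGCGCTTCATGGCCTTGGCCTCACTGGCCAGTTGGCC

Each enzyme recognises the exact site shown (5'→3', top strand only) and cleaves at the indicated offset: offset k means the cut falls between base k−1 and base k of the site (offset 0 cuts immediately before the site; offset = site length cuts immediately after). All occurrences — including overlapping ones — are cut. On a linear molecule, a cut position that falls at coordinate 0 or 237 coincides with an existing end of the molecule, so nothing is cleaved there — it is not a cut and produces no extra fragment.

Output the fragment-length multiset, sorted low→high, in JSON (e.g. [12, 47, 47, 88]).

[1,3,3,5,6,6,7,7,7,7,7,8,8,9,9,10,10,11,11,11,12,16,19,20,24]

Scan for sites:
  FykVI TGGCC/4: at [26, 72, 79, 93, 117, 209, 215, 224, 232] ⇒ [30, 76, 83, 97, 121, 213, 219, 228, 236]
  ZebII TAACGAC/2: at [31, 47, 130, 137, 144, 152, 174, 183, 194] ⇒ [33, 49, 132, 139, 146, 154, 176, 185, 196]
  KluIX GCGCT/2: at [9, 54, 84, 124, 162, 201] ⇒ [11, 56, 86, 126, 164, 203]

All cut coordinates (distinct, sorted): [11, 30, 33, 49, 56, 76, 83, 86, 97, 121, 126, 132, 139, 146, 154, 164, 176, 185, 196, 203, 213, 219, 228, 236]

Fragment lengths:
  [0,11): 11 bp
  [11,30): 19 bp
  [30,33): 3 bp
  [33,49): 16 bp
  [49,56): 7 bp
  [56,76): 20 bp
  [76,83): 7 bp
  [83,86): 3 bp
  [86,97): 11 bp
  [97,121): 24 bp
  [121,126): 5 bp
  [126,132): 6 bp
  [132,139): 7 bp
  [139,146): 7 bp
  [146,154): 8 bp
  [154,164): 10 bp
  [164,176): 12 bp
  [176,185): 9 bp
  [185,196): 11 bp
  [196,203): 7 bp
  [203,213): 10 bp
  [213,219): 6 bp
  [219,228): 9 bp
  [228,236): 8 bp
  [236,237): 1 bp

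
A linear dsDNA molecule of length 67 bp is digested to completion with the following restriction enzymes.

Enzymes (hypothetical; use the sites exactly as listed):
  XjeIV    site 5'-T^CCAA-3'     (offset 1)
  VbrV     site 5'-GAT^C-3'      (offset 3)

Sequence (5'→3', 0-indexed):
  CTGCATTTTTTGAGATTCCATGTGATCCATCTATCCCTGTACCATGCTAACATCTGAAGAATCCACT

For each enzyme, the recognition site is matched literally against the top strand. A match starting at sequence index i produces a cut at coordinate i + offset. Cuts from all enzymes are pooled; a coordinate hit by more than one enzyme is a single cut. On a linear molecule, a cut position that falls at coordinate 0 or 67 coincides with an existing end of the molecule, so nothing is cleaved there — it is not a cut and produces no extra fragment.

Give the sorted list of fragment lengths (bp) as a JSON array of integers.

Per-enzyme occurrences:
  XjeIV (TCCAA, off=1): no sites
  VbrV GATC/3: at [23] ⇒ [26]

All cut coordinates (distinct, sorted): [26]

Fragment lengths:
  [0,26): 26 bp
  [26,67): 41 bp

[26,41]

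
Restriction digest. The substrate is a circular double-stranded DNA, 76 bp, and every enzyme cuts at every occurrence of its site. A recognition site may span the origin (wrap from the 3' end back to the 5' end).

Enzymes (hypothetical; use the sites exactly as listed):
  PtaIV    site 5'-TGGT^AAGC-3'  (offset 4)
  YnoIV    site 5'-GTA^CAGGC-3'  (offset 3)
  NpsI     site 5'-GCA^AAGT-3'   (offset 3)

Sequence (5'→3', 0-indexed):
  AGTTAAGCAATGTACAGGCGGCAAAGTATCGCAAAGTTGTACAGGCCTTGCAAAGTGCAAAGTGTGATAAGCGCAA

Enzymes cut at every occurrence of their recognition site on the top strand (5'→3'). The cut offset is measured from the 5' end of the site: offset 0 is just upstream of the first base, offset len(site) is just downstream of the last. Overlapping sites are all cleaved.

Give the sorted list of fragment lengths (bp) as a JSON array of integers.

[7,8,9,10,11,15,16]

Per-enzyme occurrences:
  PtaIV (TGGTAAGC, off=4): no sites
  YnoIV (GTACAGGC, off=3): starts [11, 38] → cuts [14, 41]
  NpsI (GCAAAGT, off=3): starts [20, 30, 49, 56, 72] → cuts [23, 33, 52, 59, 75]

All cut coordinates (distinct, sorted): [14, 23, 33, 41, 52, 59, 75]

Fragment lengths:
  14→23: 9 bp
  23→33: 10 bp
  33→41: 8 bp
  41→52: 11 bp
  52→59: 7 bp
  59→75: 16 bp
  75→14 (wrap): 76-75+14 = 15 bp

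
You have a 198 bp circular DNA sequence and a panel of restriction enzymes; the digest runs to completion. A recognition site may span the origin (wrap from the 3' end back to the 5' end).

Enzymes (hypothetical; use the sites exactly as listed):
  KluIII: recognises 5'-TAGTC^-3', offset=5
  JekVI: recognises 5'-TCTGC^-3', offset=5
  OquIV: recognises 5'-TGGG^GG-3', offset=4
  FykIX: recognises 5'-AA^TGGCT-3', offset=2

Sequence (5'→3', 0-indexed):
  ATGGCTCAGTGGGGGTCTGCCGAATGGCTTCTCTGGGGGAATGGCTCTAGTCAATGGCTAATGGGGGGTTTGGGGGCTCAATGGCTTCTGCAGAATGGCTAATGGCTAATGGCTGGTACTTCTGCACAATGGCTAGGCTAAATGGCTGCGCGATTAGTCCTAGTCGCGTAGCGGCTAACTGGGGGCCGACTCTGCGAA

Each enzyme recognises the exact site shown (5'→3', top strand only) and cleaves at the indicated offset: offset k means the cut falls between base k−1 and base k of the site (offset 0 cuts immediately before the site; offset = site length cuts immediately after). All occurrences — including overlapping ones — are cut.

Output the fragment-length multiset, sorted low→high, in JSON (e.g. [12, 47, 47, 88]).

Site scan:
  KluIII (TAGTC, off=5): starts [47, 154, 160] → cuts [52, 159, 165]
  JekVI (TCTGC, off=5): starts [15, 86, 120, 190] → cuts [20, 91, 125, 195]
  OquIV (TGGGGG, off=4): starts [9, 33, 61, 70, 179] → cuts [13, 37, 65, 74, 183]
  FykIX (AATGGCT, off=2): starts [22, 39, 52, 79, 93, 100, 107, 127, 140, 197] → cuts [1, 24, 41, 54, 81, 95, 102, 109, 129, 142]

Pooled cuts: [1, 13, 20, 24, 37, 41, 52, 54, 65, 74, 81, 91, 95, 102, 109, 125, 129, 142, 159, 165, 183, 195]

Fragment lengths:
  1→13: 12 bp
  13→20: 7 bp
  20→24: 4 bp
  24→37: 13 bp
  37→41: 4 bp
  41→52: 11 bp
  52→54: 2 bp
  54→65: 11 bp
  65→74: 9 bp
  74→81: 7 bp
  81→91: 10 bp
  91→95: 4 bp
  95→102: 7 bp
  102→109: 7 bp
  109→125: 16 bp
  125→129: 4 bp
  129→142: 13 bp
  142→159: 17 bp
  159→165: 6 bp
  165→183: 18 bp
  183→195: 12 bp
  195→1 (wrap): 198-195+1 = 4 bp

[2,4,4,4,4,4,6,7,7,7,7,9,10,11,11,12,12,13,13,16,17,18]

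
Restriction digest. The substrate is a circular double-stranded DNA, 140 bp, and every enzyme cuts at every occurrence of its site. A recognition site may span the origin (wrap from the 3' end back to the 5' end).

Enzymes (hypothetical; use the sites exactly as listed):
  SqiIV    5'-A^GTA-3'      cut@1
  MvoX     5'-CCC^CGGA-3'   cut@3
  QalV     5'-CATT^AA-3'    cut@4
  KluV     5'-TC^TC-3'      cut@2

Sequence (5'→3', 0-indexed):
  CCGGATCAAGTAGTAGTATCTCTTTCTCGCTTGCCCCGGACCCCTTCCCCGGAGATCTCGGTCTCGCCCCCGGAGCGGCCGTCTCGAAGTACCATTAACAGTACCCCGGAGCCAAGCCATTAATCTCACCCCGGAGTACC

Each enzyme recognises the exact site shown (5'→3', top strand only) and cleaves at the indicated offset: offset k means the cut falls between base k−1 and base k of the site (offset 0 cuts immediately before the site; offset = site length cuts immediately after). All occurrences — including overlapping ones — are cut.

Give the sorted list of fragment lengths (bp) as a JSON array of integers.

[3,3,4,4,4,5,5,6,6,6,6,6,7,8,8,8,10,13,13,15]

Site scan:
  SqiIV (AGTA, off=1): starts [8, 11, 14, 87, 99, 134] → cuts [9, 12, 15, 88, 100, 135]
  MvoX (CCCCGGA, off=3): starts [33, 46, 67, 103, 128, 138] → cuts [1, 36, 49, 70, 106, 131]
  QalV (CATTAA, off=4): starts [92, 117] → cuts [96, 121]
  KluV (TCTC, off=2): starts [18, 24, 55, 61, 81, 123] → cuts [20, 26, 57, 63, 83, 125]

All cut coordinates (distinct, sorted): [1, 9, 12, 15, 20, 26, 36, 49, 57, 63, 70, 83, 88, 96, 100, 106, 121, 125, 131, 135]

Fragment lengths:
  1→9: 8 bp
  9→12: 3 bp
  12→15: 3 bp
  15→20: 5 bp
  20→26: 6 bp
  26→36: 10 bp
  36→49: 13 bp
  49→57: 8 bp
  57→63: 6 bp
  63→70: 7 bp
  70→83: 13 bp
  83→88: 5 bp
  88→96: 8 bp
  96→100: 4 bp
  100→106: 6 bp
  106→121: 15 bp
  121→125: 4 bp
  125→131: 6 bp
  131→135: 4 bp
  135→1 (wrap): 140-135+1 = 6 bp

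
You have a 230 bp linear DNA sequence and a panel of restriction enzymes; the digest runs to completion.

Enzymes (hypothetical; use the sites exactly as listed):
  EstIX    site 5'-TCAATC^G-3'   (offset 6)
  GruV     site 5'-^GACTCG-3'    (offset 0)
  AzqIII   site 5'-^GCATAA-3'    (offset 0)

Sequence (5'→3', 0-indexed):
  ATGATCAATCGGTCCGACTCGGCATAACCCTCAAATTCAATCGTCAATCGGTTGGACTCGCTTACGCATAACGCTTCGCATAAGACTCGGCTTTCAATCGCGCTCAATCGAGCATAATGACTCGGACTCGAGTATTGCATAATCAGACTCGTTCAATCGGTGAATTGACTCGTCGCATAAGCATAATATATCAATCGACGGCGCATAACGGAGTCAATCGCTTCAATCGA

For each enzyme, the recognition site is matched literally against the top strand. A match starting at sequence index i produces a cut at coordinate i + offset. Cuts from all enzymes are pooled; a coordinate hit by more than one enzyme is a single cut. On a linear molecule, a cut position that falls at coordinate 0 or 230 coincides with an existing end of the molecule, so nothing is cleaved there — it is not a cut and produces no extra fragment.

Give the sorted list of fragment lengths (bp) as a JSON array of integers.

Site scan:
  EstIX (TCAATCG, off=6): starts [4, 36, 43, 93, 103, 152, 190, 213, 222] → cuts [10, 42, 49, 99, 109, 158, 196, 219, 228]
  GruV (GACTCG, off=0): starts [15, 54, 83, 118, 124, 145, 166] → cuts [15, 54, 83, 118, 124, 145, 166]
  AzqIII (GCATAA, off=0): starts [21, 65, 77, 111, 136, 174, 180, 202] → cuts [21, 65, 77, 111, 136, 174, 180, 202]

All cut coordinates (distinct, sorted): [10, 15, 21, 42, 49, 54, 65, 77, 83, 99, 109, 111, 118, 124, 136, 145, 158, 166, 174, 180, 196, 202, 219, 228]

Fragments:
  [0,10): 10 bp
  [10,15): 5 bp
  [15,21): 6 bp
  [21,42): 21 bp
  [42,49): 7 bp
  [49,54): 5 bp
  [54,65): 11 bp
  [65,77): 12 bp
  [77,83): 6 bp
  [83,99): 16 bp
  [99,109): 10 bp
  [109,111): 2 bp
  [111,118): 7 bp
  [118,124): 6 bp
  [124,136): 12 bp
  [136,145): 9 bp
  [145,158): 13 bp
  [158,166): 8 bp
  [166,174): 8 bp
  [174,180): 6 bp
  [180,196): 16 bp
  [196,202): 6 bp
  [202,219): 17 bp
  [219,228): 9 bp
  [228,230): 2 bp

[2,2,5,5,6,6,6,6,6,7,7,8,8,9,9,10,10,11,12,12,13,16,16,17,21]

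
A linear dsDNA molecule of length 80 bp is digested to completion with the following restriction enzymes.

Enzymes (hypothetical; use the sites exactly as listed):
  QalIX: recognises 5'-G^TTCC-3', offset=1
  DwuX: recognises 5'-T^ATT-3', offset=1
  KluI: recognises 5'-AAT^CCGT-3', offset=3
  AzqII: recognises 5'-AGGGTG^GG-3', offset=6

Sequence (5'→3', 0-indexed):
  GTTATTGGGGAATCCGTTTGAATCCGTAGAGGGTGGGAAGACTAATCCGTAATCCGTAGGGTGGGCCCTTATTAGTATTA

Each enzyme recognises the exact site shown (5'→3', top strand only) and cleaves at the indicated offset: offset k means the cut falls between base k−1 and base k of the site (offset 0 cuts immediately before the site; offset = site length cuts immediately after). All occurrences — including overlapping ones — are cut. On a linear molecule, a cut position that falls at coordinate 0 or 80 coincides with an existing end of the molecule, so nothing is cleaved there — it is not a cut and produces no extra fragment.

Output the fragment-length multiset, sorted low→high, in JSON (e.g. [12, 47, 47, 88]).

Per-enzyme occurrences:
  QalIX (GTTCC, off=1): no sites
  DwuX TATT/1: at [2, 69, 75] ⇒ [3, 70, 76]
  KluI AATCCGT/3: at [10, 20, 43, 50] ⇒ [13, 23, 46, 53]
  AzqII AGGGTGGG/6: at [29, 57] ⇒ [35, 63]

All cut coordinates (distinct, sorted): [3, 13, 23, 35, 46, 53, 63, 70, 76]

Fragment lengths:
  [0,3): 3 bp
  [3,13): 10 bp
  [13,23): 10 bp
  [23,35): 12 bp
  [35,46): 11 bp
  [46,53): 7 bp
  [53,63): 10 bp
  [63,70): 7 bp
  [70,76): 6 bp
  [76,80): 4 bp

[3,4,6,7,7,10,10,10,11,12]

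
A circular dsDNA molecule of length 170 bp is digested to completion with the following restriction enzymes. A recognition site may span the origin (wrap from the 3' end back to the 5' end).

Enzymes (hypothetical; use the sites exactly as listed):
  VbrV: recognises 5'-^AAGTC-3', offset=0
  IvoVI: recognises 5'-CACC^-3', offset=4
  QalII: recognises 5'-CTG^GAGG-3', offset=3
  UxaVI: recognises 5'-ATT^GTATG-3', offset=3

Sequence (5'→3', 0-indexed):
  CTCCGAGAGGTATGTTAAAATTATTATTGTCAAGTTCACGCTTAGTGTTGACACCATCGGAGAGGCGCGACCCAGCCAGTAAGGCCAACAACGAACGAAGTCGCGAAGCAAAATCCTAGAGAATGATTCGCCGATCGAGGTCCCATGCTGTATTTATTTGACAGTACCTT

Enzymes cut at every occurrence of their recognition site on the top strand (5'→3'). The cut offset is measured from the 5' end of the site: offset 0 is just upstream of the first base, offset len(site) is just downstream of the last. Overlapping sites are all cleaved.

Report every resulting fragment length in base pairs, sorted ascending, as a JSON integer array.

Per-enzyme occurrences:
  VbrV (AAGTC, off=0): starts [97] → cuts [97]
  IvoVI (CACC, off=4): starts [51] → cuts [55]
  QalII (CTGGAGG, off=3): no sites
  UxaVI (ATTGTATG, off=3): no sites

All cut coordinates (distinct, sorted): [55, 97]

Fragments:
  55→97: 42 bp
  97→55 (wrap): 170-97+55 = 128 bp

[42,128]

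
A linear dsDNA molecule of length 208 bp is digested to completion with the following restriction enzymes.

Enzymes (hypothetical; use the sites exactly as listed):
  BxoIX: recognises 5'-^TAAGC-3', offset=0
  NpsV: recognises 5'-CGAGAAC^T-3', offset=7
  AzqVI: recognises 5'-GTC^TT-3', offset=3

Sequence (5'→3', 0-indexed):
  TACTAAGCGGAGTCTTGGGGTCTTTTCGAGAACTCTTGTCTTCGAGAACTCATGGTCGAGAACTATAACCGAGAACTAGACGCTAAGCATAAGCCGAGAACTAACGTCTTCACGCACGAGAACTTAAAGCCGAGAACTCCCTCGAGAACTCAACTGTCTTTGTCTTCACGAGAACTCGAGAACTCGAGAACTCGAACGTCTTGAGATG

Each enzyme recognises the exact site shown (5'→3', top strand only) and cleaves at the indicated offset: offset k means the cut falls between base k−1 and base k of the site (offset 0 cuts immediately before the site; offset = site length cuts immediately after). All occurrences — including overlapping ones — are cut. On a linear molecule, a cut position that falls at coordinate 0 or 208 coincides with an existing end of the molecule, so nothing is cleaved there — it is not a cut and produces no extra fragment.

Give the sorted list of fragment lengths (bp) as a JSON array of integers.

[3,6,6,7,7,7,8,8,8,8,9,9,9,11,11,11,12,12,13,14,14,15]

Scan for sites:
  BxoIX TAAGC/0: at [3, 83, 89] ⇒ [3, 83, 89]
  NpsV CGAGAACT/7: at [26, 42, 56, 69, 94, 116, 130, 142, 168, 176, 184] ⇒ [33, 49, 63, 76, 101, 123, 137, 149, 175, 183, 191]
  AzqVI GTCTT/3: at [11, 19, 37, 105, 155, 161, 197] ⇒ [14, 22, 40, 108, 158, 164, 200]

All cut coordinates (distinct, sorted): [3, 14, 22, 33, 40, 49, 63, 76, 83, 89, 101, 108, 123, 137, 149, 158, 164, 175, 183, 191, 200]

Fragments:
  [0,3): 3 bp
  [3,14): 11 bp
  [14,22): 8 bp
  [22,33): 11 bp
  [33,40): 7 bp
  [40,49): 9 bp
  [49,63): 14 bp
  [63,76): 13 bp
  [76,83): 7 bp
  [83,89): 6 bp
  [89,101): 12 bp
  [101,108): 7 bp
  [108,123): 15 bp
  [123,137): 14 bp
  [137,149): 12 bp
  [149,158): 9 bp
  [158,164): 6 bp
  [164,175): 11 bp
  [175,183): 8 bp
  [183,191): 8 bp
  [191,200): 9 bp
  [200,208): 8 bp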